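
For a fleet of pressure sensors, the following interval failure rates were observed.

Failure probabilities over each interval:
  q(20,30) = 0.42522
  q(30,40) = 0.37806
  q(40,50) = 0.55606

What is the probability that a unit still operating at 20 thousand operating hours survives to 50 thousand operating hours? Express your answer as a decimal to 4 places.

0.1587

P(survive 20→50) = (1 − 0.42522) × (1 − 0.37806) × (1 − 0.55606).
= 0.57478 × 0.62194 × 0.44394 = 0.158699.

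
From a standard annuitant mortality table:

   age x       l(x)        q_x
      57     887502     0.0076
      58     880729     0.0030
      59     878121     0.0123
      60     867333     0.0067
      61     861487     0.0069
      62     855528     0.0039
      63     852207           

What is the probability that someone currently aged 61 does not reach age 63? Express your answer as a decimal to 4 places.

0.0108

P(die before 63 | alive at 61) = 1 − l(63)/l(61) = 1 − 852207/861487 = (9280)/861487 = 0.010772.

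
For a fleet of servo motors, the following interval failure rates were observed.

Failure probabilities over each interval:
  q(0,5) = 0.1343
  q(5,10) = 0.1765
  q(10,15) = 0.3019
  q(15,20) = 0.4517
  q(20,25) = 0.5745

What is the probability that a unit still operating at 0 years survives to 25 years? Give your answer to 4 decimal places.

0.1161

The overall survival probability is (1 − 0.1343) × (1 − 0.1765) × (1 − 0.3019) × (1 − 0.4517) × (1 − 0.5745).
= 0.8657 × 0.8235 × 0.6981 × 0.5483 × 0.4255 = 0.116109.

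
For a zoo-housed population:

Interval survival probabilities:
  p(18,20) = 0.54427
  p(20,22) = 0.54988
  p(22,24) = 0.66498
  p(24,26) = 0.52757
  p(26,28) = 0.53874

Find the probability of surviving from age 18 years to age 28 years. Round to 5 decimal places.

0.05657

Chaining the interval survival probabilities: 0.54427 × 0.54988 × 0.66498 × 0.52757 × 0.53874.
= 0.056565.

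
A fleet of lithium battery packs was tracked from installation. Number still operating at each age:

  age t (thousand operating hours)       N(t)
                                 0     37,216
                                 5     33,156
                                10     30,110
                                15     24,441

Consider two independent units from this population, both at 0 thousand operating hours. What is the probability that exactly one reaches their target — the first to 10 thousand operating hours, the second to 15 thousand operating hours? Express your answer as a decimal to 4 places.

p₁ = N(10)/N(0) = 30,110/37,216 = 0.809061; p₂ = N(15)/N(0) = 24,441/37,216 = 0.656734.
P(exactly one) = p₁(1−p₂) + (1−p₁)p₂ = 0.277723 + 0.125396 = 0.403119.

0.4031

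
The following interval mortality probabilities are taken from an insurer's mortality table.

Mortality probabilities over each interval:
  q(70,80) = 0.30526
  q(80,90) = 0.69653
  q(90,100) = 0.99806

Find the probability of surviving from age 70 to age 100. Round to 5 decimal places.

0.00041

Survival from 70 to 100 is the product of surviving each interval: (1 − 0.30526) × (1 − 0.69653) × (1 − 0.99806).
= 0.69474 × 0.30347 × 0.00194 = 0.000409.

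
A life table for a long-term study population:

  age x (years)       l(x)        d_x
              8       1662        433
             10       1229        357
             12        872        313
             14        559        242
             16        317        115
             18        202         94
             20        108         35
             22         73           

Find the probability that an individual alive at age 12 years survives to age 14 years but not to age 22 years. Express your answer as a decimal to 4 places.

0.5573

This is the probability of reaching 14 but not 22, conditional on being alive at 12: (l(14) − l(22)) / l(12).
= (559 − 73) / 872 = 486 / 872 = 0.557339.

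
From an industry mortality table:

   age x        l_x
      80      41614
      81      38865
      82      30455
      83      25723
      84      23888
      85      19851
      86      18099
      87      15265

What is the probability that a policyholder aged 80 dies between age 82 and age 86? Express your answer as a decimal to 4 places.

0.2969

This is the probability of reaching 82 but not 86, conditional on being alive at 80: (l_82 − l_86) / l_80.
= (30455 − 18099) / 41614 = 12356 / 41614 = 0.296919.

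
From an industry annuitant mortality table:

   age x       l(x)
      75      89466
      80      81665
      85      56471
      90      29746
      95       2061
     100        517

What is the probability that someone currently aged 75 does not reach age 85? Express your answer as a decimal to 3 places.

0.369

P(die before 85 | alive at 75) = 1 − l(85)/l(75) = 1 − 56471/89466 = (32995)/89466 = 0.368799.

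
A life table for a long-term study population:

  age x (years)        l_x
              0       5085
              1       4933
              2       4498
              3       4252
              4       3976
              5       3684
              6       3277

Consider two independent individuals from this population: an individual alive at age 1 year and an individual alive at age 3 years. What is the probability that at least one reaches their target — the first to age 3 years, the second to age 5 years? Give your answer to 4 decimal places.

p₁ = l_3/l_1 = 4252/4933 = 0.861950; p₂ = l_5/l_3 = 3684/4252 = 0.866416.
P(at least one) = 1 − (1−p₁)(1−p₂) = 1 − 0.138050 × 0.133584 = 0.981559.

0.9816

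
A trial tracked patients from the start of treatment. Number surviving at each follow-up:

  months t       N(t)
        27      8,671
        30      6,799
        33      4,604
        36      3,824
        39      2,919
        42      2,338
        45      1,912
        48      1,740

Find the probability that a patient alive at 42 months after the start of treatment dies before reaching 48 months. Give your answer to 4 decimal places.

P(die before 48 | alive at 42) = 1 − N(48)/N(42) = 1 − 1,740/2,338 = (598)/2,338 = 0.255774.

0.2558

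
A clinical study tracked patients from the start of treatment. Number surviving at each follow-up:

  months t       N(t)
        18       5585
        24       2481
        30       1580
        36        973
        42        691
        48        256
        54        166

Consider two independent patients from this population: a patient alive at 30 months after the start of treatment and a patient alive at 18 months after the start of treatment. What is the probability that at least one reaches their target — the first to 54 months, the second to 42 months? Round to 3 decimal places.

p₁ = N(54)/N(30) = 166/1580 = 0.105063; p₂ = N(42)/N(18) = 691/5585 = 0.123724.
P(at least one) = 1 − (1−p₁)(1−p₂) = 1 − 0.894937 × 0.876276 = 0.215788.

0.216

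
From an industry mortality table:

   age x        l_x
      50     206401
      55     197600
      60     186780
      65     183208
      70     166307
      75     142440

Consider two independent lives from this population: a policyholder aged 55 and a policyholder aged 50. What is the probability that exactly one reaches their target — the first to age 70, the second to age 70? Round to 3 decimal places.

p₁ = l_70/l_55 = 166307/197600 = 0.841635; p₂ = l_70/l_50 = 166307/206401 = 0.805747.
P(exactly one) = p₁(1−p₂) + (1−p₁)p₂ = 0.163490 + 0.127602 = 0.291092.

0.291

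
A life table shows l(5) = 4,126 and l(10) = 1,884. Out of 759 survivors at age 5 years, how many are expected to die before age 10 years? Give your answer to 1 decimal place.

The relevant probability is 1 − 1,884/4,126 = 0.543383.
Expected number = 759 × 0.543383 = 412.4.

412.4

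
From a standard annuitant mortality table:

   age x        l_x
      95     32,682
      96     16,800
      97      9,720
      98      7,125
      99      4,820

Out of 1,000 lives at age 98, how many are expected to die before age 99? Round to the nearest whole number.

The relevant probability is 1 − 4,820/7,125 = 0.323509.
Expected number = 1,000 × 0.323509 = 324.

324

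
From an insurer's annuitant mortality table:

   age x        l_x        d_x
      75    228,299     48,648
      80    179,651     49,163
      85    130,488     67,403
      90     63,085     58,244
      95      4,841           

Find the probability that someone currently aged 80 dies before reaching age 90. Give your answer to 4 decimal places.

0.6488

P(die before 90 | alive at 80) = 1 − l_90/l_80 = 1 − 63,085/179,651 = (116,566)/179,651 = 0.648847.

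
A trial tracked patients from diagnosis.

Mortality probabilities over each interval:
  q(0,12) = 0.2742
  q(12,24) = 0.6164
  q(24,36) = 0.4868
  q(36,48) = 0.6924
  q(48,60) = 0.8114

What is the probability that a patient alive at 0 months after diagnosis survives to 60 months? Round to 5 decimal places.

0.00829

The overall survival probability is (1 − 0.2742) × (1 − 0.6164) × (1 − 0.4868) × (1 − 0.6924) × (1 − 0.8114).
= 0.7258 × 0.3836 × 0.5132 × 0.3076 × 0.1886 = 0.008289.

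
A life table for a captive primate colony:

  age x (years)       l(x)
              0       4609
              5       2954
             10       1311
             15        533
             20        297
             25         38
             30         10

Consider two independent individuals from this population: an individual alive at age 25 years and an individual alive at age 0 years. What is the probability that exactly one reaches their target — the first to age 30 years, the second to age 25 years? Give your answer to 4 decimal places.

0.2671

p₁ = l(30)/l(25) = 10/38 = 0.263158; p₂ = l(25)/l(0) = 38/4609 = 0.008245.
P(exactly one) = p₁(1−p₂) + (1−p₁)p₂ = 0.260988 + 0.006075 = 0.267064.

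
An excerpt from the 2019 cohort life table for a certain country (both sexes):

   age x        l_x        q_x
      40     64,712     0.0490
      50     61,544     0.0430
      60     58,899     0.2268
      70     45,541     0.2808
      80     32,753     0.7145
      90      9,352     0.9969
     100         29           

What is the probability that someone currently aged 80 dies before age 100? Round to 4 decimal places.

0.9991

P(die before 100 | alive at 80) = 1 − l_100/l_80 = 1 − 29/32,753 = (32,724)/32,753 = 0.999115.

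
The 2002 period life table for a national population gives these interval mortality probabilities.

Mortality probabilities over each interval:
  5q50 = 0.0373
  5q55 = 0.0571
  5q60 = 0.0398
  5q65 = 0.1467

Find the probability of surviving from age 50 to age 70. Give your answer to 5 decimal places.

0.74374

20p50 = (1 − 0.0373) × (1 − 0.0571) × (1 − 0.0398) × (1 − 0.1467).
= 0.9627 × 0.9429 × 0.9602 × 0.8533 = 0.743738.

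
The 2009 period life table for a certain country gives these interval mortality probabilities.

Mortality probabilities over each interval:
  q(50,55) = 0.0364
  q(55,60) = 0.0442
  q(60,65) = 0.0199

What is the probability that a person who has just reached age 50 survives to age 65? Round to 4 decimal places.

0.9027

The overall survival probability is (1 − 0.0364) × (1 − 0.0442) × (1 − 0.0199).
= 0.9636 × 0.9558 × 0.9801 = 0.902681.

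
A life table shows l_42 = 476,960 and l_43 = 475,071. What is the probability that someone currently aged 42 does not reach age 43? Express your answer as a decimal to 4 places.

0.0040

P(die before 43 | alive at 42) = 1 − l_43/l_42 = 1 − 475,071/476,960 = (1,889)/476,960 = 0.003960.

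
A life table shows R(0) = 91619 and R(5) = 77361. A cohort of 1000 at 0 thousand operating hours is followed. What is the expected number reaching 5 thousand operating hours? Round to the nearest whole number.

The relevant probability is 77361/91619 = 0.844377.
Expected number = 1000 × 0.844377 = 844.

844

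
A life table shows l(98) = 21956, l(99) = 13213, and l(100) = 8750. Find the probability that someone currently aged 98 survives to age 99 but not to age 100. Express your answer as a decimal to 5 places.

0.20327

This is the probability of reaching 99 but not 100, conditional on being alive at 98: (l(99) − l(100)) / l(98).
= (13213 − 8750) / 21956 = 4463 / 21956 = 0.203270.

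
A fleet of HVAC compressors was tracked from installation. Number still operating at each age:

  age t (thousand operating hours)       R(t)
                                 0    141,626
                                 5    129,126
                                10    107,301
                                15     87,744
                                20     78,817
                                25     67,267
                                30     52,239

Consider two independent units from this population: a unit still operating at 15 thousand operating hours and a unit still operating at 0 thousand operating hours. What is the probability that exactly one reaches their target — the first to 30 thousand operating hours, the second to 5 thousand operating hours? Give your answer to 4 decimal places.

0.4215

p₁ = R(30)/R(15) = 52,239/87,744 = 0.595357; p₂ = R(5)/R(0) = 129,126/141,626 = 0.911739.
P(exactly one) = p₁(1−p₂) + (1−p₁)p₂ = 0.052547 + 0.368929 = 0.421476.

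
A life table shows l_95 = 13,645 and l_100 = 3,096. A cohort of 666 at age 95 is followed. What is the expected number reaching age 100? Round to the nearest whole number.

151

The relevant probability is 3,096/13,645 = 0.226896.
Expected number = 666 × 0.226896 = 151.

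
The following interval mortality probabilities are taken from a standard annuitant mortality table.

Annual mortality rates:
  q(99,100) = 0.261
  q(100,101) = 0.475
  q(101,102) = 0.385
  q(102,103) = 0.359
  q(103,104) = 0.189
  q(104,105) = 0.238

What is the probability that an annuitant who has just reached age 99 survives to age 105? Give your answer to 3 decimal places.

P(survive 99→105) = (1 − 0.261) × (1 − 0.475) × (1 − 0.385) × (1 − 0.359) × (1 − 0.189) × (1 − 0.238).
= 0.739 × 0.525 × 0.615 × 0.641 × 0.811 × 0.762 = 0.094518.

0.095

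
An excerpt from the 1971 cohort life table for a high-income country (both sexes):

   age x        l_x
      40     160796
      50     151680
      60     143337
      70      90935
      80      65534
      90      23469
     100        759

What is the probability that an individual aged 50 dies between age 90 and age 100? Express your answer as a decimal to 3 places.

We want 40|10q50 = (l_90 − l_100)/l_50.
This is the probability of reaching 90 but not 100, conditional on being alive at 50: (l_90 − l_100) / l_50.
= (23469 − 759) / 151680 = 22710 / 151680 = 0.149723.

0.150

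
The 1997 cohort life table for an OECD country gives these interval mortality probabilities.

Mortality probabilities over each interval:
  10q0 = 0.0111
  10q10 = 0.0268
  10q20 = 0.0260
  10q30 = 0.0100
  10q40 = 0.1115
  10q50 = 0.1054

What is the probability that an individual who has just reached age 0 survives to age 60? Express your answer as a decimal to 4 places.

0.7376

60p0 = (1 − 0.0111) × (1 − 0.0268) × (1 − 0.0260) × (1 − 0.0100) × (1 − 0.1115) × (1 − 0.1054).
= 0.9889 × 0.9732 × 0.9740 × 0.9900 × 0.8885 × 0.8946 = 0.737624.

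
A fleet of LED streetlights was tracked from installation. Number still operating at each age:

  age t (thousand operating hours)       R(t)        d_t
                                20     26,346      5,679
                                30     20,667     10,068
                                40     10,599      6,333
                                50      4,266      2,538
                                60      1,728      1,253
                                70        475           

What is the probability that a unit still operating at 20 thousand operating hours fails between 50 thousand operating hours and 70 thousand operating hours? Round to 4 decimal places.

0.1439

This is the probability of reaching 50 but not 70, conditional on being operational at 20: (R(50) − R(70)) / R(20).
= (4,266 − 475) / 26,346 = 3,791 / 26,346 = 0.143893.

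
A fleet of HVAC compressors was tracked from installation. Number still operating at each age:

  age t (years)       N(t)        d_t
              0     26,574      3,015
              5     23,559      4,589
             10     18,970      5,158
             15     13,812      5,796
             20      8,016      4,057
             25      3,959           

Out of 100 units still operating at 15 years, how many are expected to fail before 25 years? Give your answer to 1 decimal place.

71.3

The relevant probability is 1 − 3,959/13,812 = 0.713365.
Expected number = 100 × 0.713365 = 71.3.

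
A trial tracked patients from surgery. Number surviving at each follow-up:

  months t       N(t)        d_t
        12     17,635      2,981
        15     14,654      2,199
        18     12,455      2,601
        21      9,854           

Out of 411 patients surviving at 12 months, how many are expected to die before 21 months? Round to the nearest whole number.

The relevant probability is 1 − 9,854/17,635 = 0.441225.
Expected number = 411 × 0.441225 = 181.

181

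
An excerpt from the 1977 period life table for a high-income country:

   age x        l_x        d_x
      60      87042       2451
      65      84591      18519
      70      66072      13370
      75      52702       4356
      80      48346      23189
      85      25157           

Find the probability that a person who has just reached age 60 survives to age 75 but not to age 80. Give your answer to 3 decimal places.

0.050

We want 15|5q60 = (l_75 − l_80)/l_60.
This is the probability of reaching 75 but not 80, conditional on being alive at 60: (l_75 − l_80) / l_60.
= (52702 − 48346) / 87042 = 4356 / 87042 = 0.050045.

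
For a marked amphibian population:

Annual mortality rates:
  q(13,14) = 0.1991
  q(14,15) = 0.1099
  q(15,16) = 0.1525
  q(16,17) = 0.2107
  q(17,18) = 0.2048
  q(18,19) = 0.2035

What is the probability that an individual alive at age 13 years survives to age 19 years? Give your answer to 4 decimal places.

Survival from 13 to 19 is the product of surviving each interval: (1 − 0.1991) × (1 − 0.1099) × (1 − 0.1525) × (1 − 0.2107) × (1 − 0.2048) × (1 − 0.2035).
= 0.8009 × 0.8901 × 0.8475 × 0.7893 × 0.7952 × 0.7965 = 0.302038.

0.3020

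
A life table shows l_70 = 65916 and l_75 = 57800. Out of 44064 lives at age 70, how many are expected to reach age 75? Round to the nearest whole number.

38639

The relevant probability is 57800/65916 = 0.876874.
Expected number = 44064 × 0.876874 = 38639.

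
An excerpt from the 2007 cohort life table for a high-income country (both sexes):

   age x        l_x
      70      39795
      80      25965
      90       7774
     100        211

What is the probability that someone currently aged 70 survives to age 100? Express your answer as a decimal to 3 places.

We want 30p70 = l_100/l_70.
The conditional survival probability is l_100/l_70 = 211/39795 = 0.005302.

0.005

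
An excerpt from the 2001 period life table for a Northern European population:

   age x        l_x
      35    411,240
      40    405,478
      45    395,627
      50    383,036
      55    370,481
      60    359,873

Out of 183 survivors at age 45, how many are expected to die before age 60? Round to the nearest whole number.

The relevant probability is 1 − 359,873/395,627 = 0.090373.
Expected number = 183 × 0.090373 = 17.

17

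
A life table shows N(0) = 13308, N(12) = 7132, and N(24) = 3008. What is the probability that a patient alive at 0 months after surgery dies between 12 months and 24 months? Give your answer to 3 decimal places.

0.310

This is the probability of reaching 12 but not 24, conditional on being alive at 0: (N(12) − N(24)) / N(0).
= (7132 − 3008) / 13308 = 4124 / 13308 = 0.309889.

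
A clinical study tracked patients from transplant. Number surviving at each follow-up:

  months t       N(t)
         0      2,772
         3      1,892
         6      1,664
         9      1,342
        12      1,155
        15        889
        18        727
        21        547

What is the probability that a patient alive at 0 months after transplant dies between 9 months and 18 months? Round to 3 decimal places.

0.222

This is the probability of reaching 9 but not 18, conditional on being alive at 0: (N(9) − N(18)) / N(0).
= (1,342 − 727) / 2,772 = 615 / 2,772 = 0.221861.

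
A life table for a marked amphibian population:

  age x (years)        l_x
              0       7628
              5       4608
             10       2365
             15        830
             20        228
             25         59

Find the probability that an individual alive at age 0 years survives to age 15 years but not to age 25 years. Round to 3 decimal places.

This is the probability of reaching 15 but not 25, conditional on being alive at 0: (l_15 − l_25) / l_0.
= (830 − 59) / 7628 = 771 / 7628 = 0.101075.

0.101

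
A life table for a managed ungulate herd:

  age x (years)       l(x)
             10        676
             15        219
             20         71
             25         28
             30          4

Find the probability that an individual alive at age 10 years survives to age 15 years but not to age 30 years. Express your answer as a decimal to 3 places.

0.318

This is the probability of reaching 15 but not 30, conditional on being alive at 10: (l(15) − l(30)) / l(10).
= (219 − 4) / 676 = 215 / 676 = 0.318047.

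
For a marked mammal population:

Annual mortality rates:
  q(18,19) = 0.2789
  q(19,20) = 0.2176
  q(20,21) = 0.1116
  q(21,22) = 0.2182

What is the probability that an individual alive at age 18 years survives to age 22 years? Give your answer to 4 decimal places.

The overall survival probability is (1 − 0.2789) × (1 − 0.2176) × (1 − 0.1116) × (1 − 0.2182).
= 0.7211 × 0.7824 × 0.8884 × 0.7818 = 0.391858.

0.3919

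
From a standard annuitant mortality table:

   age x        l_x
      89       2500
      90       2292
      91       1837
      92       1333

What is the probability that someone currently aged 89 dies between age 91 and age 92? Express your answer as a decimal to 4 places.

0.2016

We want 2|1q89 = (l_91 − l_92)/l_89.
This is the probability of reaching 91 but not 92, conditional on being alive at 89: (l_91 − l_92) / l_89.
= (1837 − 1333) / 2500 = 504 / 2500 = 0.201600.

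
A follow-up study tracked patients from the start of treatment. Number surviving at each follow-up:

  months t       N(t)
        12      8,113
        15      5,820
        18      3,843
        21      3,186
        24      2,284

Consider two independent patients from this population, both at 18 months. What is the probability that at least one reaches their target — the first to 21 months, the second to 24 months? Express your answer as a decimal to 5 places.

p₁ = N(21)/N(18) = 3,186/3,843 = 0.829040; p₂ = N(24)/N(18) = 2,284/3,843 = 0.594327.
P(at least one) = 1 − (1−p₁)(1−p₂) = 1 − 0.170960 × 0.405673 = 0.930646.

0.93065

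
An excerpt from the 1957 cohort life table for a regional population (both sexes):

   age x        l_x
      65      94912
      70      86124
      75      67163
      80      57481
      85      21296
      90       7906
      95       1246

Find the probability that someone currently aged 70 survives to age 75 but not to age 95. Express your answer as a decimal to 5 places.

This is the probability of reaching 75 but not 95, conditional on being alive at 70: (l_75 − l_95) / l_70.
= (67163 − 1246) / 86124 = 65917 / 86124 = 0.765373.

0.76537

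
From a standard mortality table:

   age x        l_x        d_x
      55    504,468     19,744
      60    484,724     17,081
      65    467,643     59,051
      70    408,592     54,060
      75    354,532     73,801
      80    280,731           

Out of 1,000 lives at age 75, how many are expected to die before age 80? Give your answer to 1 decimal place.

The relevant probability is 1 − 280,731/354,532 = 0.208165.
Expected number = 1,000 × 0.208165 = 208.2.

208.2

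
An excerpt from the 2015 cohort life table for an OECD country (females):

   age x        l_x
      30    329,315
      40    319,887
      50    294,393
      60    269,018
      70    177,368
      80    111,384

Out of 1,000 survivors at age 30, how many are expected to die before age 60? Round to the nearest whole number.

183

The relevant probability is 1 − 269,018/329,315 = 0.183098.
Expected number = 1,000 × 0.183098 = 183.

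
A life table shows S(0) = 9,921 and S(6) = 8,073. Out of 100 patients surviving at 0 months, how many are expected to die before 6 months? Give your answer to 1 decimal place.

18.6

The relevant probability is 1 − 8,073/9,921 = 0.186272.
Expected number = 100 × 0.186272 = 18.6.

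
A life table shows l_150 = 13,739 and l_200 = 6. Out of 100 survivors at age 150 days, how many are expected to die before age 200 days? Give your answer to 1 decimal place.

The relevant probability is 1 − 6/13,739 = 0.999563.
Expected number = 100 × 0.999563 = 100.0.

100.0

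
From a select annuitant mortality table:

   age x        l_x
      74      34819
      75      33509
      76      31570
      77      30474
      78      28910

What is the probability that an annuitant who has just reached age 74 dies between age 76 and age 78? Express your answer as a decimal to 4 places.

We want 2|2q74 = (l_76 − l_78)/l_74.
This is the probability of reaching 76 but not 78, conditional on being alive at 74: (l_76 − l_78) / l_74.
= (31570 − 28910) / 34819 = 2660 / 34819 = 0.076395.

0.0764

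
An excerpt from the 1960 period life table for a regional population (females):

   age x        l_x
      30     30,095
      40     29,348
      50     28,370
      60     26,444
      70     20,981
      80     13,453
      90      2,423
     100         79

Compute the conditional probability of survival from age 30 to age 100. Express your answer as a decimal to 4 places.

0.0026

We want 70p30 = l_100/l_30.
The conditional survival probability is l_100/l_30 = 79/30,095 = 0.002625.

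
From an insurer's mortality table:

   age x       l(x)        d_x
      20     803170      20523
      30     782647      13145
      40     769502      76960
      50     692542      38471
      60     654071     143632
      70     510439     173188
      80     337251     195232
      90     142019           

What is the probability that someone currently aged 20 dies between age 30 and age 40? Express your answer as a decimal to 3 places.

This is the probability of reaching 30 but not 40, conditional on being alive at 20: (l(30) − l(40)) / l(20).
= (782647 − 769502) / 803170 = 13145 / 803170 = 0.016366.

0.016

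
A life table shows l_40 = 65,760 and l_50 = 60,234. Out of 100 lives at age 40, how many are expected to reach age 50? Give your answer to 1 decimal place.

91.6

The relevant probability is 60,234/65,760 = 0.915967.
Expected number = 100 × 0.915967 = 91.6.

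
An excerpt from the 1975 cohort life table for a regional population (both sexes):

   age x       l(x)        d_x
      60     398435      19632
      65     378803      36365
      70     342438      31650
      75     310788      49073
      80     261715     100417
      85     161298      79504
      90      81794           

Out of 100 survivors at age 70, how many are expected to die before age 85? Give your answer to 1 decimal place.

52.9

The relevant probability is 1 − 161298/342438 = 0.528972.
Expected number = 100 × 0.528972 = 52.9.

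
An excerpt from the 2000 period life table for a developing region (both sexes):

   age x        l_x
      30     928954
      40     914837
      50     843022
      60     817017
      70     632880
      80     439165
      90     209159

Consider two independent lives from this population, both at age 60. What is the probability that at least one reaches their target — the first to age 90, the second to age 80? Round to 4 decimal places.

p₁ = l_90/l_60 = 209159/817017 = 0.256003; p₂ = l_80/l_60 = 439165/817017 = 0.537522.
P(at least one) = 1 − (1−p₁)(1−p₂) = 1 − 0.743997 × 0.462478 = 0.655918.

0.6559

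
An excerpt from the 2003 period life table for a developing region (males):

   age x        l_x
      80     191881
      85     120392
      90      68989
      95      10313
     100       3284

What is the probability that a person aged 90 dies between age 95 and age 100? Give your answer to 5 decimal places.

0.10189

This is the probability of reaching 95 but not 100, conditional on being alive at 90: (l_95 − l_100) / l_90.
= (10313 − 3284) / 68989 = 7029 / 68989 = 0.101886.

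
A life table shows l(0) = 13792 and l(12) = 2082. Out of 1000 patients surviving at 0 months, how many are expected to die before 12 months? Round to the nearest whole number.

849

The relevant probability is 1 − 2082/13792 = 0.849043.
Expected number = 1000 × 0.849043 = 849.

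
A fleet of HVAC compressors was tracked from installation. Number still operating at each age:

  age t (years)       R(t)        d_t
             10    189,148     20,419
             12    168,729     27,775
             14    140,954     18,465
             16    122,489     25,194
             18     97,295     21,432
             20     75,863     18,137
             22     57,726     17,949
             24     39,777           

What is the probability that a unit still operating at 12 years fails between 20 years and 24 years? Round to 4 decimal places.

This is the probability of reaching 20 but not 24, conditional on being operational at 12: (R(20) − R(24)) / R(12).
= (75,863 − 39,777) / 168,729 = 36,086 / 168,729 = 0.213870.

0.2139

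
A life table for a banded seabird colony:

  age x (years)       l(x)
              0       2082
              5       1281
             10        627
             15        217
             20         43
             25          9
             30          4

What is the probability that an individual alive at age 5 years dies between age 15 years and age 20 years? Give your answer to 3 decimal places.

This is the probability of reaching 15 but not 20, conditional on being alive at 5: (l(15) − l(20)) / l(5).
= (217 − 43) / 1281 = 174 / 1281 = 0.135831.

0.136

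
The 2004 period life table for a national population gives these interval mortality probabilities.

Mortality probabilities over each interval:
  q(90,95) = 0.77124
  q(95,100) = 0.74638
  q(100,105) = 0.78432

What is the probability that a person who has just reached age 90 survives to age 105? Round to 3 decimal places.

Chaining the interval survival probabilities: (1 − 0.77124) × (1 − 0.74638) × (1 − 0.78432).
= 0.22876 × 0.25362 × 0.21568 = 0.012513.

0.013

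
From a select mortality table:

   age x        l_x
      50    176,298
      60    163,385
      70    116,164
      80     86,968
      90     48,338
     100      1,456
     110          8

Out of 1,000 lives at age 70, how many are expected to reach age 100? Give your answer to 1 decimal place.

The relevant probability is 1,456/116,164 = 0.012534.
Expected number = 1,000 × 0.012534 = 12.5.

12.5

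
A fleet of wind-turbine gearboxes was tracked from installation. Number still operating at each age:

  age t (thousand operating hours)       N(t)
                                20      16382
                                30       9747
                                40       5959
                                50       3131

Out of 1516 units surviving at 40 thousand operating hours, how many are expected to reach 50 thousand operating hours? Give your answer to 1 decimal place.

796.5

The relevant probability is 3131/5959 = 0.525424.
Expected number = 1516 × 0.525424 = 796.5.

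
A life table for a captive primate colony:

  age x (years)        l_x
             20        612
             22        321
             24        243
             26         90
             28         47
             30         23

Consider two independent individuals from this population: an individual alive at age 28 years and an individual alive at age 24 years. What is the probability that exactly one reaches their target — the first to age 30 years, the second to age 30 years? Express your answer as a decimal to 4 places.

0.4914

p₁ = l_30/l_28 = 23/47 = 0.489362; p₂ = l_30/l_24 = 23/243 = 0.094650.
P(exactly one) = p₁(1−p₂) + (1−p₁)p₂ = 0.443044 + 0.048332 = 0.491376.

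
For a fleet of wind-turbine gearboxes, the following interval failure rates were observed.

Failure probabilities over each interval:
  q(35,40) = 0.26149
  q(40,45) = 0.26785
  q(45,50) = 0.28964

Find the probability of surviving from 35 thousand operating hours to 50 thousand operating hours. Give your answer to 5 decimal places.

The overall survival probability is (1 − 0.26149) × (1 − 0.26785) × (1 − 0.28964).
= 0.73851 × 0.73215 × 0.71036 = 0.384092.

0.38409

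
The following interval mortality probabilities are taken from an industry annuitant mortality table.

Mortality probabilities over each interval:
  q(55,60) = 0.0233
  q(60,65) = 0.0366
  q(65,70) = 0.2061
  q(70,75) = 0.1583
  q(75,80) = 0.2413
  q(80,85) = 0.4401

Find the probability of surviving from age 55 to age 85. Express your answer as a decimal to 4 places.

Survival from 55 to 85 is the product of surviving each interval: (1 − 0.0233) × (1 − 0.0366) × (1 − 0.2061) × (1 − 0.1583) × (1 − 0.2413) × (1 − 0.4401).
= 0.9767 × 0.9634 × 0.7939 × 0.8417 × 0.7587 × 0.5599 = 0.267099.

0.2671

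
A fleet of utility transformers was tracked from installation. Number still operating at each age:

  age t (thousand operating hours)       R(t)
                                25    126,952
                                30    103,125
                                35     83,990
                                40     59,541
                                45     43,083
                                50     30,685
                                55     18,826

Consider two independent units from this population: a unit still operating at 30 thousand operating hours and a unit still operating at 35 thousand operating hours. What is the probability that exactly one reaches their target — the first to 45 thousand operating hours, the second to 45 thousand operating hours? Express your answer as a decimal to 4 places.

0.5021

p₁ = R(45)/R(30) = 43,083/103,125 = 0.417775; p₂ = R(45)/R(35) = 43,083/83,990 = 0.512954.
P(exactly one) = p₁(1−p₂) + (1−p₁)p₂ = 0.203476 + 0.298655 = 0.502130.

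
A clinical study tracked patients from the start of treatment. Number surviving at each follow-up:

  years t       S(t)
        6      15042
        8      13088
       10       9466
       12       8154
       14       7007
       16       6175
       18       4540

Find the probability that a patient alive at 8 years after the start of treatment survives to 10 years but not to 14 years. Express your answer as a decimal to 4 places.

0.1879

This is the probability of reaching 10 but not 14, conditional on being alive at 8: (S(10) − S(14)) / S(8).
= (9466 − 7007) / 13088 = 2459 / 13088 = 0.187882.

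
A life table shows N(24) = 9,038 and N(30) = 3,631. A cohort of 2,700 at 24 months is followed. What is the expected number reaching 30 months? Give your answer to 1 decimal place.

1084.7

The relevant probability is 3,631/9,038 = 0.401748.
Expected number = 2,700 × 0.401748 = 1084.7.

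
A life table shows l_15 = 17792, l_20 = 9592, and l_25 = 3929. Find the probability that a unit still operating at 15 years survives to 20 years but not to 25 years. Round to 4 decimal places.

0.3183

This is the probability of reaching 20 but not 25, conditional on being operational at 15: (l_20 − l_25) / l_15.
= (9592 − 3929) / 17792 = 5663 / 17792 = 0.318289.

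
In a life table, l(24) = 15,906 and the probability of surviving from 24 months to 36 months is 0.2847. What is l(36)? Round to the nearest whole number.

4528

l(36) = l(24) × p = 15,906 × 0.2847 = 4528.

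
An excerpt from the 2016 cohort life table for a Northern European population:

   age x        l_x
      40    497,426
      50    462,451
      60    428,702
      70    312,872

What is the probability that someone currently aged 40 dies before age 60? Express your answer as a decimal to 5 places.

P(die before 60 | alive at 40) = 1 − l_60/l_40 = 1 − 428,702/497,426 = (68,724)/497,426 = 0.138159.

0.13816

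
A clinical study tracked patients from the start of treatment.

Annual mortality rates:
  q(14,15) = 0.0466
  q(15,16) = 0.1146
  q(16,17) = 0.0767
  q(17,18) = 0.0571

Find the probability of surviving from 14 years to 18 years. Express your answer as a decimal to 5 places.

0.73489

Chaining the interval survival probabilities: (1 − 0.0466) × (1 − 0.1146) × (1 − 0.0767) × (1 − 0.0571).
= 0.9534 × 0.8854 × 0.9233 × 0.9429 = 0.734891.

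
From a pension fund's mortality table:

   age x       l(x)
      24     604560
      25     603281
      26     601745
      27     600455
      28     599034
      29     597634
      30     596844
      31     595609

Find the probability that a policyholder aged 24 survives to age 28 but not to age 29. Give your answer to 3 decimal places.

0.002

This is the probability of reaching 28 but not 29, conditional on being alive at 24: (l(28) − l(29)) / l(24).
= (599034 − 597634) / 604560 = 1400 / 604560 = 0.002316.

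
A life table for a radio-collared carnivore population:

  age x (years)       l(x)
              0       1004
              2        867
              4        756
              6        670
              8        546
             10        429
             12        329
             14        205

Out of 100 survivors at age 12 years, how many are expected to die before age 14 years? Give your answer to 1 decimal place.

The relevant probability is 1 − 205/329 = 0.376900.
Expected number = 100 × 0.376900 = 37.7.

37.7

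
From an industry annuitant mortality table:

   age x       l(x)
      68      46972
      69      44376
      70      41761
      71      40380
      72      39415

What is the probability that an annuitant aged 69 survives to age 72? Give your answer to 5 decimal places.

0.88821

The conditional survival probability is l(72)/l(69) = 39415/44376 = 0.888205.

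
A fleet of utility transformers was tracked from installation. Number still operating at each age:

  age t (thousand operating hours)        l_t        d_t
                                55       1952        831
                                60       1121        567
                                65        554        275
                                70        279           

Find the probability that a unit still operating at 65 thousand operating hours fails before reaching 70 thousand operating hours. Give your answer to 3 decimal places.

0.496

P(fail before 70 | operational at 65) = 1 − l_70/l_65 = 1 − 279/554 = (275)/554 = 0.496390.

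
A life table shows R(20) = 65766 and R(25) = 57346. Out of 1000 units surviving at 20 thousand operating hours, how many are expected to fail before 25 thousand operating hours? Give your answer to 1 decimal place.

The relevant probability is 1 − 57346/65766 = 0.128030.
Expected number = 1000 × 0.128030 = 128.0.

128.0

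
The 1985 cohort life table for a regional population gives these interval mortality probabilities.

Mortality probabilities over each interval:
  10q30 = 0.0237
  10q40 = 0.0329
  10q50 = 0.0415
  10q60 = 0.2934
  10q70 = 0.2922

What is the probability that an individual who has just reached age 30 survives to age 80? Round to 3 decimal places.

0.453

Survival from 30 to 80 is the product of surviving each interval: (1 − 0.0237) × (1 − 0.0329) × (1 − 0.0415) × (1 − 0.2934) × (1 − 0.2922).
= 0.9763 × 0.9671 × 0.9585 × 0.7066 × 0.7078 = 0.452617.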